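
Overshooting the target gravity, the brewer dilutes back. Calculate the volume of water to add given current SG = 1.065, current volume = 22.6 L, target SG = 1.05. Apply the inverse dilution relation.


V_water = V·((SG_curr − 1)/(SG_target − 1) − 1)
V_water = 22.6·((1.065 − 1)/(1.05 − 1) − 1)

6.7800 L


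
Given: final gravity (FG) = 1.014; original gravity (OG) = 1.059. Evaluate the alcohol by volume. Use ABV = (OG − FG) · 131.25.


ABV = (1.059 − 1.014) · 131.25

5.9062 % ABV


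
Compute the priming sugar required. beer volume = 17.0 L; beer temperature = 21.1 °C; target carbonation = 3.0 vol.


residual = 14.695·(0.01821 + 0.09011·e^(−0.04·T));  sugar = (target − residual)·4.0·V
residual = 14.695·(0.01821 + 0.09011·e^(−0.04·21.1)) = 0.8370
sugar = (3.0 − 0.8370)·4.0·17.0

147.0860 g


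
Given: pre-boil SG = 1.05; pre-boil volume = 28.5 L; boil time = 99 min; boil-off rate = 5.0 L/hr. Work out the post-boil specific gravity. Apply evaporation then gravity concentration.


V_post = V_pre − rate·(t/60);  SG_post = 1 + (SG_pre−1)·V_pre/V_post
V_post = 28.5 − 5.0·(99/60) = 20.2500
SG_post = 1 + (1.05 − 1)·28.5/20.2500

1.0704


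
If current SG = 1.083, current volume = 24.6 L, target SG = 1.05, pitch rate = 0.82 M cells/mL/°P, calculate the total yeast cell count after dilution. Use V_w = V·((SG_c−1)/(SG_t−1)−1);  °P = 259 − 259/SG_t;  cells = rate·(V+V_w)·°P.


V_w = 24.6·((1.083−1)/(1.05−1)−1) = 16.2360
V_final = 24.6 + 16.2360 = 40.8360
°P = 259 − 259/1.05 = 12.3333
cells = 0.82·40.8360·12.3333

412.9881 billion cells


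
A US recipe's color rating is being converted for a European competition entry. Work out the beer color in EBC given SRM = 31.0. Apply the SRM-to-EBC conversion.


EBC = SRM · 1.97
EBC = 31.0 · 1.97

61.0700 EBC


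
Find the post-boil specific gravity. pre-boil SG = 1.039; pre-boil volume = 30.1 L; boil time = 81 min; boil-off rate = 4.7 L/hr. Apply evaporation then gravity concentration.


V_post = V_pre − rate·(t/60);  SG_post = 1 + (SG_pre−1)·V_pre/V_post
V_post = 30.1 − 4.7·(81/60) = 23.7550
SG_post = 1 + (1.039 − 1)·30.1/23.7550

1.0494


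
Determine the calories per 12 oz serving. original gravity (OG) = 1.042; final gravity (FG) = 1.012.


ABW = (OG−FG)·131.25·0.79/FG;  °P = 259 − 259/SG (for OG→OE and FG→AE);  RE = 0.1808·OE + 0.8192·AE;  Cal = (6.9·ABW + 4·(RE−0.1))·FG·3.55
ABW = (1.042 − 1.012)·131.25·0.79/1.012 = 3.0737
OE = 259 − 259/1.042 = 10.4395 °P
AE = 259 − 259/1.012 = 3.0711 °P
RE = 0.1808·10.4395 + 0.8192·3.0711 = 4.4034 °P
Cal = (6.9·3.0737 + 4·(4.4034−0.1))·1.012·3.55

138.0356 kcal


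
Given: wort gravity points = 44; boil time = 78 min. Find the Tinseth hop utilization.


U = 1.65·0.000125^(GP/1000) · (1 − e^(−0.04·t))/4.15
bigness = 1.65·0.000125^(44/1000) = 1.1111
boil_factor = (1 − e^(−0.04·78))/4.15 = 0.2303
U = 1.1111 · 0.2303

0.2559


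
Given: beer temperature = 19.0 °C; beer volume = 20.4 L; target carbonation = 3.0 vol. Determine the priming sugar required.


residual = 14.695·(0.01821 + 0.09011·e^(−0.04·T));  sugar = (target − residual)·4.0·V
residual = 14.695·(0.01821 + 0.09011·e^(−0.04·19.0)) = 0.8869
sugar = (3.0 − 0.8869)·4.0·20.4

172.4319 g


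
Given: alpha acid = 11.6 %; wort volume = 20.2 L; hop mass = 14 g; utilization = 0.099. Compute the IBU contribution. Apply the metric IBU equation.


IBU = (α/100)·mass·U·1000 / V
IBU = (11.6/100)·14·0.099·1000 / 20.2

7.9592 IBU


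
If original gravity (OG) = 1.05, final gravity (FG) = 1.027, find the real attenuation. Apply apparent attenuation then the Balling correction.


AA = (OG−FG)/(OG−1)·100;  RA = AA·0.8192
AA = (1.05 − 1.027)/(1.05 − 1)·100 = 46.0000
RA = 46.0000·0.8192

37.6832 %


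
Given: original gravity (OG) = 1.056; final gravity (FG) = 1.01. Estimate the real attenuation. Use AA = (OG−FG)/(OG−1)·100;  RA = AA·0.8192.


AA = (1.056 − 1.01)/(1.056 − 1)·100 = 82.1429
RA = 82.1429·0.8192

67.2914 %


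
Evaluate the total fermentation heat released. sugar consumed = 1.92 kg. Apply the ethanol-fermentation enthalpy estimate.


Q = m_sugar · 590 kJ/kg
Q = 1.92 · 590

1132.8000 kJ


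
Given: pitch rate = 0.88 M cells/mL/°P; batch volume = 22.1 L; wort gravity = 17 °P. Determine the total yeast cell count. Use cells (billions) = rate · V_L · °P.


cells = 0.88 · 22.1 · 17

330.6160 billion cells


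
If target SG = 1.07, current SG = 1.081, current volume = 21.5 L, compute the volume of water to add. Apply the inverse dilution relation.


V_water = V·((SG_curr − 1)/(SG_target − 1) − 1)
V_water = 21.5·((1.081 − 1)/(1.07 − 1) − 1)

3.3786 L


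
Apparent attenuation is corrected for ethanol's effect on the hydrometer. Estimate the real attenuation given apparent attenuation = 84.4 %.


RA = AA · 0.8192
RA = 84.4 · 0.8192

69.1405 %


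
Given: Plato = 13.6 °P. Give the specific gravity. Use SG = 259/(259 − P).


SG = 259/(259 − 13.6)

1.0554


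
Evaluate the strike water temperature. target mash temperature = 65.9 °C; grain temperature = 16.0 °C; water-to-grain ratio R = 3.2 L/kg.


T_strike = (0.41/R)·(T_mash − T_grain) + T_mash
T_strike = (0.41/3.2)·(65.9 − 16.0) + 65.9

72.2934 °C


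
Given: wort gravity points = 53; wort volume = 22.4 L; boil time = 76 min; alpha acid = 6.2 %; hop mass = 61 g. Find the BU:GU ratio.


U = 1.65·0.000125^(GP/1000)·(1−e^(−0.04t))/4.15;  IBU = (α/100)·m·U·1000/V;  BU:GU = IBU/GP
U = 1.65·0.000125^(53/1000)·(1−e^(−0.04·76))/4.15 = 0.2351
IBU = (6.2/100)·61·0.2351·1000/22.4 = 39.6970
BU:GU = 39.6970/53

0.7490


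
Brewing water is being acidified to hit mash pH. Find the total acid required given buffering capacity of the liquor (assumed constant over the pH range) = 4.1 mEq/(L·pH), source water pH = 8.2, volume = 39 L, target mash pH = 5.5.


acid = buffering capacity · (pH_source − pH_target) · V
acid = 4.1 · (8.2 − 5.5) · 39

431.7300 mEq


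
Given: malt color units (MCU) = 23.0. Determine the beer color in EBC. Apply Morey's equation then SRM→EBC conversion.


SRM = 1.4922·MCU^0.6859;  EBC = SRM·1.97
SRM = 1.4922·23.0^0.6859 = 12.8185
EBC = 12.8185·1.97

25.2524 EBC


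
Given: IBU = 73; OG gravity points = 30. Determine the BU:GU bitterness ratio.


BU:GU = IBU / OG_points
BU:GU = 73 / 30

2.4333


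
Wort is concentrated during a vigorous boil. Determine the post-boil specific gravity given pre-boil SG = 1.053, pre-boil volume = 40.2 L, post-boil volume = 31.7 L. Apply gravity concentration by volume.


SG_post = 1 + (SG_pre − 1)·V_pre/V_post
pts_pre = (1.053 − 1)·1000 = 53.0000
pts_post = 53.0000·40.2/31.7 = 67.2114
SG_post = 1 + 67.2114/1000

1.0672


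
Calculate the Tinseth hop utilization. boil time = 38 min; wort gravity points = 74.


U = 1.65·0.000125^(GP/1000) · (1 − e^(−0.04·t))/4.15
bigness = 1.65·0.000125^(74/1000) = 0.8485
boil_factor = (1 − e^(−0.04·38))/4.15 = 0.1883
U = 0.8485 · 0.1883

0.1597


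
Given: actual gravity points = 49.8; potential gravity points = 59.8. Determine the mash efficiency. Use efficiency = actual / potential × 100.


efficiency = 49.8 / 59.8 × 100

83.2776 %


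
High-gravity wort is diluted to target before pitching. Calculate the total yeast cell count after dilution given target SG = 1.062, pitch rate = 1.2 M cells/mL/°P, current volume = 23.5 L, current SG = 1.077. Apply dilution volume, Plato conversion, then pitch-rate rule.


V_w = V·((SG_c−1)/(SG_t−1)−1);  °P = 259 − 259/SG_t;  cells = rate·(V+V_w)·°P
V_w = 23.5·((1.077−1)/(1.062−1)−1) = 5.6855
V_final = 23.5 + 5.6855 = 29.1855
°P = 259 − 259/1.062 = 15.1205
cells = 1.2·29.1855·15.1205

529.5599 billion cells


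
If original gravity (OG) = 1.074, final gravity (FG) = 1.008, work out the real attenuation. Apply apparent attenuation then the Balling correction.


AA = (OG−FG)/(OG−1)·100;  RA = AA·0.8192
AA = (1.074 − 1.008)/(1.074 − 1)·100 = 89.1892
RA = 89.1892·0.8192

73.0638 %


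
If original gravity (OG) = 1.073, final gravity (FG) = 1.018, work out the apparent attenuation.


AA = (OG − FG)/(OG − 1) · 100
AA = (1.073 − 1.018)/(1.073 − 1) · 100

75.3425 %


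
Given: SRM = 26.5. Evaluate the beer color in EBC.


EBC = SRM · 1.97
EBC = 26.5 · 1.97

52.2050 EBC


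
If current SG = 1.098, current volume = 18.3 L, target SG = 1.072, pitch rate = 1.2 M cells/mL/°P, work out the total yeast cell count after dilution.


V_w = V·((SG_c−1)/(SG_t−1)−1);  °P = 259 − 259/SG_t;  cells = rate·(V+V_w)·°P
V_w = 18.3·((1.098−1)/(1.072−1)−1) = 6.6083
V_final = 18.3 + 6.6083 = 24.9083
°P = 259 − 259/1.072 = 17.3955
cells = 1.2·24.9083·17.3955

519.9522 billion cells


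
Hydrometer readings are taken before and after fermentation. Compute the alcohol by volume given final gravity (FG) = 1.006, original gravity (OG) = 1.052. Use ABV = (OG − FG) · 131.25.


ABV = (1.052 − 1.006) · 131.25

6.0375 % ABV


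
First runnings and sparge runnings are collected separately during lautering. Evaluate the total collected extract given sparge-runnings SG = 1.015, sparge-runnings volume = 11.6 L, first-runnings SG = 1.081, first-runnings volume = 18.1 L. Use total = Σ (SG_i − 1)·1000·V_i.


first = (1.081 − 1)·1000·18.1 = 1466.1000
sparge = (1.015 − 1)·1000·11.6 = 174.0000
total = 1466.1000 + 174.0000

1640.1000 gravity·L


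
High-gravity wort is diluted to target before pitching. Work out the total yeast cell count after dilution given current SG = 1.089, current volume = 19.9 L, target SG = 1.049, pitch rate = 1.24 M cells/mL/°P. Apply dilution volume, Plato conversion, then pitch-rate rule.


V_w = V·((SG_c−1)/(SG_t−1)−1);  °P = 259 − 259/SG_t;  cells = rate·(V+V_w)·°P
V_w = 19.9·((1.089−1)/(1.049−1)−1) = 16.2449
V_final = 19.9 + 16.2449 = 36.1449
°P = 259 − 259/1.049 = 12.0982
cells = 1.24·36.1449·12.0982

542.2369 billion cells


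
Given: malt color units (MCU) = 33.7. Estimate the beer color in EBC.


SRM = 1.4922·MCU^0.6859;  EBC = SRM·1.97
SRM = 1.4922·33.7^0.6859 = 16.6582
EBC = 16.6582·1.97

32.8167 EBC


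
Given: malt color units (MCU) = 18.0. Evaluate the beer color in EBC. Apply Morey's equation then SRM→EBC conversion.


SRM = 1.4922·MCU^0.6859;  EBC = SRM·1.97
SRM = 1.4922·18.0^0.6859 = 10.8347
EBC = 10.8347·1.97

21.3444 EBC


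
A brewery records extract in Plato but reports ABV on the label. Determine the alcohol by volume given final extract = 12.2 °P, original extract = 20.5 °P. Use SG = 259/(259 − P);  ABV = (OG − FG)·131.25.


OG = 259/(259 − 20.5) = 1.0860
FG = 259/(259 − 12.2) = 1.0494
ABV = (1.0860 − 1.0494)·131.25

4.7934 % ABV


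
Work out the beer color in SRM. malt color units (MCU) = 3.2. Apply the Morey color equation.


SRM = 1.4922 · MCU^0.6859
SRM = 1.4922 · 3.2^0.6859

3.3137 SRM


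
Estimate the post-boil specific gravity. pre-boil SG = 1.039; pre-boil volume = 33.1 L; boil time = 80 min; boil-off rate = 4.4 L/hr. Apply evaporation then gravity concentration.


V_post = V_pre − rate·(t/60);  SG_post = 1 + (SG_pre−1)·V_pre/V_post
V_post = 33.1 − 4.4·(80/60) = 27.2333
SG_post = 1 + (1.039 − 1)·33.1/27.2333

1.0474


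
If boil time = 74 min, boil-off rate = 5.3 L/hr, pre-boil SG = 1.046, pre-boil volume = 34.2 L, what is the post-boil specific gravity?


V_post = V_pre − rate·(t/60);  SG_post = 1 + (SG_pre−1)·V_pre/V_post
V_post = 34.2 − 5.3·(74/60) = 27.6633
SG_post = 1 + (1.046 − 1)·34.2/27.6633

1.0569


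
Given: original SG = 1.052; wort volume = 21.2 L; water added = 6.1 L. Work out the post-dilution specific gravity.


SG_new = 1 + (SG_old − 1)·V_old/(V_old + V_water)
pts = (1.052 − 1)·1000·21.2/(21.2 + 6.1) = 40.3810
SG_new = 1 + 40.3810/1000

1.0404


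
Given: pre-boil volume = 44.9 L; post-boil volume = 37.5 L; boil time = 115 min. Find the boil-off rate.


rate = (V_pre − V_post) / (t_min/60)
rate = (44.9 − 37.5) / (115/60)

3.8609 L/hr


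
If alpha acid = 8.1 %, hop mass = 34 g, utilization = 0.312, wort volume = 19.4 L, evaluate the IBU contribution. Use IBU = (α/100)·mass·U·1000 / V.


IBU = (8.1/100)·34·0.312·1000 / 19.4

44.2911 IBU


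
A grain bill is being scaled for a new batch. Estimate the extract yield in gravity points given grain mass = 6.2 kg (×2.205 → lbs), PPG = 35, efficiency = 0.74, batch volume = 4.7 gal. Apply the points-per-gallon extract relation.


points = lbs × PPG × eff / vol
lbs = 6.2 × 2.205 = 13.6710
points = 13.6710 × 35 × 0.74 / 4.7

75.3359 points


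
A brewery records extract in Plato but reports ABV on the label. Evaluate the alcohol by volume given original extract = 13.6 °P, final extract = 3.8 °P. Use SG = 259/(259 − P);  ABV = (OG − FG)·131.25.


OG = 259/(259 − 13.6) = 1.0554
FG = 259/(259 − 3.8) = 1.0149
ABV = (1.0554 − 1.0149)·131.25

5.3195 % ABV


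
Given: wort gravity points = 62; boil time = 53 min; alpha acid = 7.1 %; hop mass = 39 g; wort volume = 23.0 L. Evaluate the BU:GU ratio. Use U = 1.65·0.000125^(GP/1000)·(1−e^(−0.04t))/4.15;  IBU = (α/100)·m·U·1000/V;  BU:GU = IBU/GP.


U = 1.65·0.000125^(62/1000)·(1−e^(−0.04·53))/4.15 = 0.2004
IBU = (7.1/100)·39·0.2004·1000/23.0 = 24.1272
BU:GU = 24.1272/62

0.3891


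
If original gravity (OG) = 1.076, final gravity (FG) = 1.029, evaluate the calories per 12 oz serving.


ABW = (OG−FG)·131.25·0.79/FG;  °P = 259 − 259/SG (for OG→OE and FG→AE);  RE = 0.1808·OE + 0.8192·AE;  Cal = (6.9·ABW + 4·(RE−0.1))·FG·3.55
ABW = (1.076 − 1.029)·131.25·0.79/1.029 = 4.7360
OE = 259 − 259/1.076 = 18.2937 °P
AE = 259 − 259/1.029 = 7.2993 °P
RE = 0.1808·18.2937 + 0.8192·7.2993 = 9.2871 °P
Cal = (6.9·4.7360 + 4·(9.2871−0.1))·1.029·3.55

253.6119 kcal


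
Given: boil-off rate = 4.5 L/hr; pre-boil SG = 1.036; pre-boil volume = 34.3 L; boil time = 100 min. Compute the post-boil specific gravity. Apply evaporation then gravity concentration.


V_post = V_pre − rate·(t/60);  SG_post = 1 + (SG_pre−1)·V_pre/V_post
V_post = 34.3 − 4.5·(100/60) = 26.8000
SG_post = 1 + (1.036 − 1)·34.3/26.8000

1.0461


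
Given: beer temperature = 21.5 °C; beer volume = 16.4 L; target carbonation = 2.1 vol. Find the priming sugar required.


residual = 14.695·(0.01821 + 0.09011·e^(−0.04·T));  sugar = (target − residual)·4.0·V
residual = 14.695·(0.01821 + 0.09011·e^(−0.04·21.5)) = 0.8279
sugar = (2.1 − 0.8279)·4.0·16.4

83.4476 g


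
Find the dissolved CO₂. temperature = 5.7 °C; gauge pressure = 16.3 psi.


vols = (P + 14.695)·(0.01821 + 0.09011·e^(−0.04·T))
vols = (16.3 + 14.695)·(0.01821 + 0.09011·e^(−0.04·5.7))

2.7880 volumes


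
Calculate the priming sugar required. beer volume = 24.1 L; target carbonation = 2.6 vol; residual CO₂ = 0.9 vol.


sugar = (target − residual)·4.0·V
sugar = (2.6 − 0.9)·4.0·24.1

163.8800 g


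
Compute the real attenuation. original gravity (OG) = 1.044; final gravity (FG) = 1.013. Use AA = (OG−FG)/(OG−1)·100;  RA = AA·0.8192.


AA = (1.044 − 1.013)/(1.044 − 1)·100 = 70.4545
RA = 70.4545·0.8192

57.7164 %


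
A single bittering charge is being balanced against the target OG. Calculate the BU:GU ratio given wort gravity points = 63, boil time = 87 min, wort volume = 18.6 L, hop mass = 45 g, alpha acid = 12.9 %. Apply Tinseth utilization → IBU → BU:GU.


U = 1.65·0.000125^(GP/1000)·(1−e^(−0.04t))/4.15;  IBU = (α/100)·m·U·1000/V;  BU:GU = IBU/GP
U = 1.65·0.000125^(63/1000)·(1−e^(−0.04·87))/4.15 = 0.2188
IBU = (12.9/100)·45·0.2188·1000/18.6 = 68.2717
BU:GU = 68.2717/63

1.0837


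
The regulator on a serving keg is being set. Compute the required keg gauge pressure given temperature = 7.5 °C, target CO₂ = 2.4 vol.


psi = vols/(0.01821 + 0.09011·e^(−0.04·T)) − 14.695
psi = 2.4/(0.01821 + 0.09011·e^(−0.04·7.5)) − 14.695

13.5519 psi


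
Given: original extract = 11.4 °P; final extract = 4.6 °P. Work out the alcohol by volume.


SG = 259/(259 − P);  ABV = (OG − FG)·131.25
OG = 259/(259 − 11.4) = 1.0460
FG = 259/(259 − 4.6) = 1.0181
ABV = (1.0460 − 1.0181)·131.25

3.6698 % ABV


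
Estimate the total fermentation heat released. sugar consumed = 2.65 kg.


Q = m_sugar · 590 kJ/kg
Q = 2.65 · 590

1563.5000 kJ


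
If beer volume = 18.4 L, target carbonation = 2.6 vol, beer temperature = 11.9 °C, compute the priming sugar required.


residual = 14.695·(0.01821 + 0.09011·e^(−0.04·T));  sugar = (target − residual)·4.0·V
residual = 14.695·(0.01821 + 0.09011·e^(−0.04·11.9)) = 1.0903
sugar = (2.6 − 1.0903)·4.0·18.4

111.1174 g


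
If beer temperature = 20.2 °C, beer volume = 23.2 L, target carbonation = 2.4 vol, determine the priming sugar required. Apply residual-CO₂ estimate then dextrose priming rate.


residual = 14.695·(0.01821 + 0.09011·e^(−0.04·T));  sugar = (target − residual)·4.0·V
residual = 14.695·(0.01821 + 0.09011·e^(−0.04·20.2)) = 0.8578
sugar = (2.4 − 0.8578)·4.0·23.2

143.1123 g


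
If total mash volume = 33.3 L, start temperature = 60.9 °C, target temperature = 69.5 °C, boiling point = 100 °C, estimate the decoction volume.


V_dec = V_total·(T_target − T_start)/(T_boil − T_start)
V_dec = 33.3·(69.5 − 60.9)/(100 − 60.9)

7.3243 L


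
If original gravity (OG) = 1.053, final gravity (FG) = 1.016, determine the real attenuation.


AA = (OG−FG)/(OG−1)·100;  RA = AA·0.8192
AA = (1.053 − 1.016)/(1.053 − 1)·100 = 69.8113
RA = 69.8113·0.8192

57.1894 %


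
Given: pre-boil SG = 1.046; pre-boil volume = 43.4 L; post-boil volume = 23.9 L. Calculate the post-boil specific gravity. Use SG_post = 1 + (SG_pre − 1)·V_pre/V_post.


pts_pre = (1.046 − 1)·1000 = 46.0000
pts_post = 46.0000·43.4/23.9 = 83.5314
SG_post = 1 + 83.5314/1000

1.0835


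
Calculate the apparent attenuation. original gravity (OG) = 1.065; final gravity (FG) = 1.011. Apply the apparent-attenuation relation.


AA = (OG − FG)/(OG − 1) · 100
AA = (1.065 − 1.011)/(1.065 − 1) · 100

83.0769 %


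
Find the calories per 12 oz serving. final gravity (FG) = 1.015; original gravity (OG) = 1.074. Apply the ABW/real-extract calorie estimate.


ABW = (OG−FG)·131.25·0.79/FG;  °P = 259 − 259/SG (for OG→OE and FG→AE);  RE = 0.1808·OE + 0.8192·AE;  Cal = (6.9·ABW + 4·(RE−0.1))·FG·3.55
ABW = (1.074 − 1.015)·131.25·0.79/1.015 = 6.0272
OE = 259 − 259/1.074 = 17.8454 °P
AE = 259 − 259/1.015 = 3.8276 °P
RE = 0.1808·17.8454 + 0.8192·3.8276 = 6.3620 °P
Cal = (6.9·6.0272 + 4·(6.3620−0.1))·1.015·3.55

240.1041 kcal


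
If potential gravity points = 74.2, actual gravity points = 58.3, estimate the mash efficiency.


efficiency = actual / potential × 100
efficiency = 58.3 / 74.2 × 100

78.5714 %


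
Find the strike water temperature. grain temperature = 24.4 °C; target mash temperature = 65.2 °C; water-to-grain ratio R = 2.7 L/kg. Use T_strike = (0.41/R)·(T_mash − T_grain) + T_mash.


T_strike = (0.41/2.7)·(65.2 − 24.4) + 65.2

71.3956 °C


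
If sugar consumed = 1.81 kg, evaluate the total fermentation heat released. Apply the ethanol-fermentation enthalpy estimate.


Q = m_sugar · 590 kJ/kg
Q = 1.81 · 590

1067.9000 kJ


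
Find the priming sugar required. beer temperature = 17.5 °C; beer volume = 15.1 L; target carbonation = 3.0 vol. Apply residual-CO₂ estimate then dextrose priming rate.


residual = 14.695·(0.01821 + 0.09011·e^(−0.04·T));  sugar = (target − residual)·4.0·V
residual = 14.695·(0.01821 + 0.09011·e^(−0.04·17.5)) = 0.9252
sugar = (3.0 − 0.9252)·4.0·15.1

125.3205 g


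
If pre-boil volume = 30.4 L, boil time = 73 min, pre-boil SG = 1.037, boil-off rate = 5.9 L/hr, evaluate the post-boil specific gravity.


V_post = V_pre − rate·(t/60);  SG_post = 1 + (SG_pre−1)·V_pre/V_post
V_post = 30.4 − 5.9·(73/60) = 23.2217
SG_post = 1 + (1.037 − 1)·30.4/23.2217

1.0484


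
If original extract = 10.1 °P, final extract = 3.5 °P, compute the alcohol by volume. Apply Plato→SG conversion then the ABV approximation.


SG = 259/(259 − P);  ABV = (OG − FG)·131.25
OG = 259/(259 − 10.1) = 1.0406
FG = 259/(259 − 3.5) = 1.0137
ABV = (1.0406 − 1.0137)·131.25

3.5280 % ABV


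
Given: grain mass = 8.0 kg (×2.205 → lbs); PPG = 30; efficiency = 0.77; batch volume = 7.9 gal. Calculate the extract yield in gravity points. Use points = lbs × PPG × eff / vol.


lbs = 8.0 × 2.205 = 17.6400
points = 17.6400 × 30 × 0.77 / 7.9

51.5803 points


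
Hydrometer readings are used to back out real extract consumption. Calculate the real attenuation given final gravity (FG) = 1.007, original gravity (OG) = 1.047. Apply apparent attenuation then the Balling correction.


AA = (OG−FG)/(OG−1)·100;  RA = AA·0.8192
AA = (1.047 − 1.007)/(1.047 − 1)·100 = 85.1064
RA = 85.1064·0.8192

69.7191 %


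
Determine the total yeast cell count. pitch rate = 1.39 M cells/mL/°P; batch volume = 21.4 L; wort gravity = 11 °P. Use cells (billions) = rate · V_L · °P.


cells = 1.39 · 21.4 · 11

327.2060 billion cells


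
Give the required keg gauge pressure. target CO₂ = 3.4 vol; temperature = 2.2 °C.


psi = vols/(0.01821 + 0.09011·e^(−0.04·T)) − 14.695
psi = 3.4/(0.01821 + 0.09011·e^(−0.04·2.2)) − 14.695

19.0589 psi


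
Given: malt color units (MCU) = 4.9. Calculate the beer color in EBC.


SRM = 1.4922·MCU^0.6859;  EBC = SRM·1.97
SRM = 1.4922·4.9^0.6859 = 4.4385
EBC = 4.4385·1.97

8.7438 EBC


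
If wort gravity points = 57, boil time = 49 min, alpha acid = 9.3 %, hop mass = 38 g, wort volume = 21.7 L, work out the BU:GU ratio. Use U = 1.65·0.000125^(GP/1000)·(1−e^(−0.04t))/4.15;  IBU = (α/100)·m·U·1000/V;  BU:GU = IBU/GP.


U = 1.65·0.000125^(57/1000)·(1−e^(−0.04·49))/4.15 = 0.2047
IBU = (9.3/100)·38·0.2047·1000/21.7 = 33.3297
BU:GU = 33.3297/57

0.5847


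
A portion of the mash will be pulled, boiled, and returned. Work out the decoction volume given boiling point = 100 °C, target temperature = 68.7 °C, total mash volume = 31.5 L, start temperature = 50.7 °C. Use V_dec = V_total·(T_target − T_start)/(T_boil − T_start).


V_dec = 31.5·(68.7 − 50.7)/(100 − 50.7)

11.5010 L


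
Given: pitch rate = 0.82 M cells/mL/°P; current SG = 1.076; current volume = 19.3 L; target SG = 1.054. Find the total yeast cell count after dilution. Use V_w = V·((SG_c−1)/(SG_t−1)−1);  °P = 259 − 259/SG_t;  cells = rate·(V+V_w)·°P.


V_w = 19.3·((1.076−1)/(1.054−1)−1) = 7.8630
V_final = 19.3 + 7.8630 = 27.1630
°P = 259 − 259/1.054 = 13.2694
cells = 0.82·27.1630·13.2694

295.5588 billion cells


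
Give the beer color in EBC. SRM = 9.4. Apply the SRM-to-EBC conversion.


EBC = SRM · 1.97
EBC = 9.4 · 1.97

18.5180 EBC


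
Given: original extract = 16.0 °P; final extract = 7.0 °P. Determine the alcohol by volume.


SG = 259/(259 − P);  ABV = (OG − FG)·131.25
OG = 259/(259 − 16.0) = 1.0658
FG = 259/(259 − 7.0) = 1.0278
ABV = (1.0658 − 1.0278)·131.25

4.9961 % ABV


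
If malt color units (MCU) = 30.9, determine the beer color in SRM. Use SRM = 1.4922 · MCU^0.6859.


SRM = 1.4922 · 30.9^0.6859

15.6960 SRM


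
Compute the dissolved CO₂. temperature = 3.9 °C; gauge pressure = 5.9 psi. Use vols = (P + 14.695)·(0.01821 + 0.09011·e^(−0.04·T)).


vols = (5.9 + 14.695)·(0.01821 + 0.09011·e^(−0.04·3.9))

1.9628 volumes


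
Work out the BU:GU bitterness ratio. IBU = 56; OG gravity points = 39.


BU:GU = IBU / OG_points
BU:GU = 56 / 39

1.4359


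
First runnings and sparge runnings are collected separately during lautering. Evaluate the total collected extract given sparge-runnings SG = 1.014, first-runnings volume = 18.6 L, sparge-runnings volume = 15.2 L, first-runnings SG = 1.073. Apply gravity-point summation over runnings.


total = Σ (SG_i − 1)·1000·V_i
first = (1.073 − 1)·1000·18.6 = 1357.8000
sparge = (1.014 − 1)·1000·15.2 = 212.8000
total = 1357.8000 + 212.8000

1570.6000 gravity·L


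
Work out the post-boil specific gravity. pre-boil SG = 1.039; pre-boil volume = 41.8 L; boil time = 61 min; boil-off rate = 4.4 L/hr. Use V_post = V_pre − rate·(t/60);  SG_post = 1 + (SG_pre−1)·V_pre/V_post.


V_post = 41.8 − 4.4·(61/60) = 37.3267
SG_post = 1 + (1.039 − 1)·41.8/37.3267

1.0437


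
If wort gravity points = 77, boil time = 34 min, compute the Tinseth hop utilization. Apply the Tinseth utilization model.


U = 1.65·0.000125^(GP/1000) · (1 − e^(−0.04·t))/4.15
bigness = 1.65·0.000125^(77/1000) = 0.8259
boil_factor = (1 − e^(−0.04·34))/4.15 = 0.1791
U = 0.8259 · 0.1791

0.1479


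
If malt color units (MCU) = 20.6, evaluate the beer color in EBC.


SRM = 1.4922·MCU^0.6859;  EBC = SRM·1.97
SRM = 1.4922·20.6^0.6859 = 11.8853
EBC = 11.8853·1.97

23.4140 EBC


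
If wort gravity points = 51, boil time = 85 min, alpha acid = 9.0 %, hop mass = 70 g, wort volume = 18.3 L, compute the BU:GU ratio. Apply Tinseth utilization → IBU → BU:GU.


U = 1.65·0.000125^(GP/1000)·(1−e^(−0.04t))/4.15;  IBU = (α/100)·m·U·1000/V;  BU:GU = IBU/GP
U = 1.65·0.000125^(51/1000)·(1−e^(−0.04·85))/4.15 = 0.2430
IBU = (9.0/100)·70·0.2430·1000/18.3 = 83.6617
BU:GU = 83.6617/51

1.6404


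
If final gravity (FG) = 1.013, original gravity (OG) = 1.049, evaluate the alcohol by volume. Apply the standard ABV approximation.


ABV = (OG − FG) · 131.25
ABV = (1.049 − 1.013) · 131.25

4.7250 % ABV


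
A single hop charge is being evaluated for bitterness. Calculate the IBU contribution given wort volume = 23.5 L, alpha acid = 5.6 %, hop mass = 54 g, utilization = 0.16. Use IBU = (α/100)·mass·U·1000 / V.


IBU = (5.6/100)·54·0.16·1000 / 23.5

20.5889 IBU


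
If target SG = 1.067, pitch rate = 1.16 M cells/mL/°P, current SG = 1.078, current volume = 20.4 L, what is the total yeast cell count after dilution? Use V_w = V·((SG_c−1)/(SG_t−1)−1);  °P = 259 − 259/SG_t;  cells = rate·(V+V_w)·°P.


V_w = 20.4·((1.078−1)/(1.067−1)−1) = 3.3493
V_final = 20.4 + 3.3493 = 23.7493
°P = 259 − 259/1.067 = 16.2634
cells = 1.16·23.7493·16.2634

448.0414 billion cells


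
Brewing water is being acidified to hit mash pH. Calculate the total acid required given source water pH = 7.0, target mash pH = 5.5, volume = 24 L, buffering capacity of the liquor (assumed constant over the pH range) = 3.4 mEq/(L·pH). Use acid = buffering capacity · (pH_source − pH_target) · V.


acid = 3.4 · (7.0 − 5.5) · 24

122.4000 mEq


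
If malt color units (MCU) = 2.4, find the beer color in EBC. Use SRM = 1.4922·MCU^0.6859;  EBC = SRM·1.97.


SRM = 1.4922·2.4^0.6859 = 2.7203
EBC = 2.7203·1.97

5.3590 EBC


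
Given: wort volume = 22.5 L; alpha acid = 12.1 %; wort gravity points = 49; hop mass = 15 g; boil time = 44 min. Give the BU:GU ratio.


U = 1.65·0.000125^(GP/1000)·(1−e^(−0.04t))/4.15;  IBU = (α/100)·m·U·1000/V;  BU:GU = IBU/GP
U = 1.65·0.000125^(49/1000)·(1−e^(−0.04·44))/4.15 = 0.2119
IBU = (12.1/100)·15·0.2119·1000/22.5 = 17.0956
BU:GU = 17.0956/49

0.3489


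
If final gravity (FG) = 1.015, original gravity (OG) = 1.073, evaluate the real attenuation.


AA = (OG−FG)/(OG−1)·100;  RA = AA·0.8192
AA = (1.073 − 1.015)/(1.073 − 1)·100 = 79.4521
RA = 79.4521·0.8192

65.0871 %


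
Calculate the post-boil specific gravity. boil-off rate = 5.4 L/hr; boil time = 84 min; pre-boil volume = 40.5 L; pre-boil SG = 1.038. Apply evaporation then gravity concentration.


V_post = V_pre − rate·(t/60);  SG_post = 1 + (SG_pre−1)·V_pre/V_post
V_post = 40.5 − 5.4·(84/60) = 32.9400
SG_post = 1 + (1.038 − 1)·40.5/32.9400

1.0467


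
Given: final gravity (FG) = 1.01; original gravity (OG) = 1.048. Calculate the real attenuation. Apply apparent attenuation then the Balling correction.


AA = (OG−FG)/(OG−1)·100;  RA = AA·0.8192
AA = (1.048 − 1.01)/(1.048 − 1)·100 = 79.1667
RA = 79.1667·0.8192

64.8533 %


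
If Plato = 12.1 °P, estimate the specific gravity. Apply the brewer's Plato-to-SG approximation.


SG = 259/(259 − P)
SG = 259/(259 − 12.1)

1.0490


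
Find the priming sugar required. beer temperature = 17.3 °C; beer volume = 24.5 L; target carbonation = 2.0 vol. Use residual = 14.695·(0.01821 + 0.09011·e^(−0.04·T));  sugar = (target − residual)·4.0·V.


residual = 14.695·(0.01821 + 0.09011·e^(−0.04·17.3)) = 0.9304
sugar = (2.0 − 0.9304)·4.0·24.5

104.8170 g


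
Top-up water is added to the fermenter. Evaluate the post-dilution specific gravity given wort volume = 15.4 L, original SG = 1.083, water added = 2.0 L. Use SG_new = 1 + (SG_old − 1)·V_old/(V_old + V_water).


pts = (1.083 − 1)·1000·15.4/(15.4 + 2.0) = 73.4598
SG_new = 1 + 73.4598/1000

1.0735


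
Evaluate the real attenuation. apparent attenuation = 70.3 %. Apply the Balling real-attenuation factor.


RA = AA · 0.8192
RA = 70.3 · 0.8192

57.5898 %


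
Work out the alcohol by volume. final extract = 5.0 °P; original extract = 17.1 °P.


SG = 259/(259 − P);  ABV = (OG − FG)·131.25
OG = 259/(259 − 17.1) = 1.0707
FG = 259/(259 − 5.0) = 1.0197
ABV = (1.0707 − 1.0197)·131.25

6.6944 % ABV


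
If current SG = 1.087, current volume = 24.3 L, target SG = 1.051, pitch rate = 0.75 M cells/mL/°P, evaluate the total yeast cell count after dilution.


V_w = V·((SG_c−1)/(SG_t−1)−1);  °P = 259 − 259/SG_t;  cells = rate·(V+V_w)·°P
V_w = 24.3·((1.087−1)/(1.051−1)−1) = 17.1529
V_final = 24.3 + 17.1529 = 41.4529
°P = 259 − 259/1.051 = 12.5680
cells = 0.75·41.4529·12.5680

390.7364 billion cells


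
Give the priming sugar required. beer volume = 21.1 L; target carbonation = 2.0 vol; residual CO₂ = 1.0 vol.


sugar = (target − residual)·4.0·V
sugar = (2.0 − 1.0)·4.0·21.1

84.4000 g


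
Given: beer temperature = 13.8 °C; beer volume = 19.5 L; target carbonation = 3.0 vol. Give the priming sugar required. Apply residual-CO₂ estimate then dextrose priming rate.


residual = 14.695·(0.01821 + 0.09011·e^(−0.04·T));  sugar = (target − residual)·4.0·V
residual = 14.695·(0.01821 + 0.09011·e^(−0.04·13.8)) = 1.0300
sugar = (3.0 − 1.0300)·4.0·19.5

153.6563 g


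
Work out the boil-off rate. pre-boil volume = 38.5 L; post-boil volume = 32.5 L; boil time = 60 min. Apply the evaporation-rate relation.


rate = (V_pre − V_post) / (t_min/60)
rate = (38.5 − 32.5) / (60/60)

6.0000 L/hr


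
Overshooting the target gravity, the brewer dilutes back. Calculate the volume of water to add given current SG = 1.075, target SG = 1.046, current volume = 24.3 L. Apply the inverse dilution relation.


V_water = V·((SG_curr − 1)/(SG_target − 1) − 1)
V_water = 24.3·((1.075 − 1)/(1.046 − 1) − 1)

15.3196 L


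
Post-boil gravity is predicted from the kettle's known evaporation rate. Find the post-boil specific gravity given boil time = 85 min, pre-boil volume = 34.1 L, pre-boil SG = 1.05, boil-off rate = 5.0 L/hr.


V_post = V_pre − rate·(t/60);  SG_post = 1 + (SG_pre−1)·V_pre/V_post
V_post = 34.1 − 5.0·(85/60) = 27.0167
SG_post = 1 + (1.05 − 1)·34.1/27.0167

1.0631


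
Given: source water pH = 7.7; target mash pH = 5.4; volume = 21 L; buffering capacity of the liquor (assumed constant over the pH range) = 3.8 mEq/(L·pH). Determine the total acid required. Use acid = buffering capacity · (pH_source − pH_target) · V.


acid = 3.8 · (7.7 − 5.4) · 21

183.5400 mEq


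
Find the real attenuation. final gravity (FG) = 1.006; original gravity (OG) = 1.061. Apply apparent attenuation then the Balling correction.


AA = (OG−FG)/(OG−1)·100;  RA = AA·0.8192
AA = (1.061 − 1.006)/(1.061 − 1)·100 = 90.1639
RA = 90.1639·0.8192

73.8623 %


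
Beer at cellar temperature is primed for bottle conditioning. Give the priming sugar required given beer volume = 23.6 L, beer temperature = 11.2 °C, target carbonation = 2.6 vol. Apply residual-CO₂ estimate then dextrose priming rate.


residual = 14.695·(0.01821 + 0.09011·e^(−0.04·T));  sugar = (target − residual)·4.0·V
residual = 14.695·(0.01821 + 0.09011·e^(−0.04·11.2)) = 1.1136
sugar = (2.6 − 1.1136)·4.0·23.6

140.3150 g


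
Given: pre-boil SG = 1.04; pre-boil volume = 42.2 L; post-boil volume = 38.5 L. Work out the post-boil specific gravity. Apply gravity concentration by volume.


SG_post = 1 + (SG_pre − 1)·V_pre/V_post
pts_pre = (1.04 − 1)·1000 = 40.0000
pts_post = 40.0000·42.2/38.5 = 43.8442
SG_post = 1 + 43.8442/1000

1.0438


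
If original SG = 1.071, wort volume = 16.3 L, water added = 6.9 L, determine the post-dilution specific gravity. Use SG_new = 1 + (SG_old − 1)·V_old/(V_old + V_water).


pts = (1.071 − 1)·1000·16.3/(16.3 + 6.9) = 49.8836
SG_new = 1 + 49.8836/1000

1.0499


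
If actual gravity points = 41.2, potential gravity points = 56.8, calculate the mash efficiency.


efficiency = actual / potential × 100
efficiency = 41.2 / 56.8 × 100

72.5352 %


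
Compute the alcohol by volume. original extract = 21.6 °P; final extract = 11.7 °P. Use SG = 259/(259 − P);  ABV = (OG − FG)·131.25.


OG = 259/(259 − 21.6) = 1.0910
FG = 259/(259 − 11.7) = 1.0473
ABV = (1.0910 − 1.0473)·131.25

5.7323 % ABV


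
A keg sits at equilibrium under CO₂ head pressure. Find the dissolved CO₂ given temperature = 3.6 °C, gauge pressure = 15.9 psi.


vols = (P + 14.695)·(0.01821 + 0.09011·e^(−0.04·T))
vols = (15.9 + 14.695)·(0.01821 + 0.09011·e^(−0.04·3.6))

2.9443 volumes


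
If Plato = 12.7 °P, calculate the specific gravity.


SG = 259/(259 − P)
SG = 259/(259 − 12.7)

1.0516


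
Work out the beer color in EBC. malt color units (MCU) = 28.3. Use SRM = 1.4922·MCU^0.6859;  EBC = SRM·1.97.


SRM = 1.4922·28.3^0.6859 = 14.7777
EBC = 14.7777·1.97

29.1121 EBC


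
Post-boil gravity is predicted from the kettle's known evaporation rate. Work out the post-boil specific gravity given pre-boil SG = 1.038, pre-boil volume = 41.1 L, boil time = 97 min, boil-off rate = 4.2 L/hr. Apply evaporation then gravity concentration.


V_post = V_pre − rate·(t/60);  SG_post = 1 + (SG_pre−1)·V_pre/V_post
V_post = 41.1 − 4.2·(97/60) = 34.3100
SG_post = 1 + (1.038 − 1)·41.1/34.3100

1.0455


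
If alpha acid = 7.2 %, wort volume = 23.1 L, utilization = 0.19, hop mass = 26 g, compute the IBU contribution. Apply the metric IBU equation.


IBU = (α/100)·mass·U·1000 / V
IBU = (7.2/100)·26·0.19·1000 / 23.1

15.3974 IBU


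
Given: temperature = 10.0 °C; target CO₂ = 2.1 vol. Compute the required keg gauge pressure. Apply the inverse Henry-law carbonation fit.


psi = vols/(0.01821 + 0.09011·e^(−0.04·T)) − 14.695
psi = 2.1/(0.01821 + 0.09011·e^(−0.04·10.0)) − 14.695

12.0183 psi


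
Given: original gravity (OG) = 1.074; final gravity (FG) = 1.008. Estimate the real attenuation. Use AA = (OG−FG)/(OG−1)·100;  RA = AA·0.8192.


AA = (1.074 − 1.008)/(1.074 − 1)·100 = 89.1892
RA = 89.1892·0.8192

73.0638 %


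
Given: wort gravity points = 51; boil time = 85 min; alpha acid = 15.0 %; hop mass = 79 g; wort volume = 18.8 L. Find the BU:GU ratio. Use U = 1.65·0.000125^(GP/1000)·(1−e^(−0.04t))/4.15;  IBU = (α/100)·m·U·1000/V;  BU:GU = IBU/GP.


U = 1.65·0.000125^(51/1000)·(1−e^(−0.04·85))/4.15 = 0.2430
IBU = (15.0/100)·79·0.2430·1000/18.8 = 153.1784
BU:GU = 153.1784/51

3.0035


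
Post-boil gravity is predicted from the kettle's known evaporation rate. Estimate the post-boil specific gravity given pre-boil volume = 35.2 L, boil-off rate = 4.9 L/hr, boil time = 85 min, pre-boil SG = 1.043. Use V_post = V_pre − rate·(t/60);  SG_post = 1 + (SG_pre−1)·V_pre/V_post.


V_post = 35.2 − 4.9·(85/60) = 28.2583
SG_post = 1 + (1.043 − 1)·35.2/28.2583

1.0536


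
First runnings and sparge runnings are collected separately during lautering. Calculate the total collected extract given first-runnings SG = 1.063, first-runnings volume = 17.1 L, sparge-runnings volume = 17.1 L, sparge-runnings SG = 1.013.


total = Σ (SG_i − 1)·1000·V_i
first = (1.063 − 1)·1000·17.1 = 1077.3000
sparge = (1.013 − 1)·1000·17.1 = 222.3000
total = 1077.3000 + 222.3000

1299.6000 gravity·L


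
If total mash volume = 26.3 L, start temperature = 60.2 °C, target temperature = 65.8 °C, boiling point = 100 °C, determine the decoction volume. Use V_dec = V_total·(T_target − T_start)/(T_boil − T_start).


V_dec = 26.3·(65.8 − 60.2)/(100 − 60.2)

3.7005 L


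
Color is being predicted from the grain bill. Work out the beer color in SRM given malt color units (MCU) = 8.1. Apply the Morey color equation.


SRM = 1.4922 · MCU^0.6859
SRM = 1.4922 · 8.1^0.6859

6.2655 SRM


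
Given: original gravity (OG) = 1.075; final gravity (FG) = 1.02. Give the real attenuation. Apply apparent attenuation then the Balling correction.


AA = (OG−FG)/(OG−1)·100;  RA = AA·0.8192
AA = (1.075 − 1.02)/(1.075 − 1)·100 = 73.3333
RA = 73.3333·0.8192

60.0747 %


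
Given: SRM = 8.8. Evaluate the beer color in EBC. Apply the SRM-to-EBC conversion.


EBC = SRM · 1.97
EBC = 8.8 · 1.97

17.3360 EBC


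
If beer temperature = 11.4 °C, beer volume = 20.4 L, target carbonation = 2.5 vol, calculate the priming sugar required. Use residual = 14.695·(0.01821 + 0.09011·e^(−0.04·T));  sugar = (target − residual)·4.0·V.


residual = 14.695·(0.01821 + 0.09011·e^(−0.04·11.4)) = 1.1069
sugar = (2.5 − 1.1069)·4.0·20.4

113.6793 g


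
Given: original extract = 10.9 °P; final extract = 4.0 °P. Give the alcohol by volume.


SG = 259/(259 − P);  ABV = (OG − FG)·131.25
OG = 259/(259 − 10.9) = 1.0439
FG = 259/(259 − 4.0) = 1.0157
ABV = (1.0439 − 1.0157)·131.25

3.7075 % ABV


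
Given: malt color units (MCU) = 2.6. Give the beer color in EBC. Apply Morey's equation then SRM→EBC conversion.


SRM = 1.4922·MCU^0.6859;  EBC = SRM·1.97
SRM = 1.4922·2.6^0.6859 = 2.8738
EBC = 2.8738·1.97

5.6614 EBC


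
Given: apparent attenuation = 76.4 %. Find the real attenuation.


RA = AA · 0.8192
RA = 76.4 · 0.8192

62.5869 %


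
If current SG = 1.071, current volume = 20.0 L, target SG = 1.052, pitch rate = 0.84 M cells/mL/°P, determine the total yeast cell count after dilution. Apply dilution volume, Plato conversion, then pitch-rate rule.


V_w = V·((SG_c−1)/(SG_t−1)−1);  °P = 259 − 259/SG_t;  cells = rate·(V+V_w)·°P
V_w = 20.0·((1.071−1)/(1.052−1)−1) = 7.3077
V_final = 20.0 + 7.3077 = 27.3077
°P = 259 − 259/1.052 = 12.8023
cells = 0.84·27.3077·12.8023

293.6646 billion cells


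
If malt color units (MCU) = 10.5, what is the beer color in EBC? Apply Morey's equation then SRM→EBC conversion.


SRM = 1.4922·MCU^0.6859;  EBC = SRM·1.97
SRM = 1.4922·10.5^0.6859 = 7.4862
EBC = 7.4862·1.97

14.7478 EBC


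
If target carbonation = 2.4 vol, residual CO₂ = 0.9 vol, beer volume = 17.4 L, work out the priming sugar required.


sugar = (target − residual)·4.0·V
sugar = (2.4 − 0.9)·4.0·17.4

104.4000 g


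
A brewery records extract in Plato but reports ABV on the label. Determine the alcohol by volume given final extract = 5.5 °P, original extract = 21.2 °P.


SG = 259/(259 − P);  ABV = (OG − FG)·131.25
OG = 259/(259 − 21.2) = 1.0892
FG = 259/(259 − 5.5) = 1.0217
ABV = (1.0892 − 1.0217)·131.25

8.8534 % ABV
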